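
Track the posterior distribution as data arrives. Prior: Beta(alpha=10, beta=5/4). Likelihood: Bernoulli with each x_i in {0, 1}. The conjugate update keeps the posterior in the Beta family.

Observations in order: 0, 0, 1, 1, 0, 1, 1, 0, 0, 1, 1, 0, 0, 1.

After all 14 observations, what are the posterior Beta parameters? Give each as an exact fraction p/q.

obs 1: x=0 → posterior Beta(10, 9/4)
obs 2: x=0 → posterior Beta(10, 13/4)
obs 3: x=1 → posterior Beta(11, 13/4)
obs 4: x=1 → posterior Beta(12, 13/4)
obs 5: x=0 → posterior Beta(12, 17/4)
obs 6: x=1 → posterior Beta(13, 17/4)
obs 7: x=1 → posterior Beta(14, 17/4)
obs 8: x=0 → posterior Beta(14, 21/4)
obs 9: x=0 → posterior Beta(14, 25/4)
obs 10: x=1 → posterior Beta(15, 25/4)
obs 11: x=1 → posterior Beta(16, 25/4)
obs 12: x=0 → posterior Beta(16, 29/4)
obs 13: x=0 → posterior Beta(16, 33/4)
obs 14: x=1 → posterior Beta(17, 33/4)

alpha=17, beta=33/4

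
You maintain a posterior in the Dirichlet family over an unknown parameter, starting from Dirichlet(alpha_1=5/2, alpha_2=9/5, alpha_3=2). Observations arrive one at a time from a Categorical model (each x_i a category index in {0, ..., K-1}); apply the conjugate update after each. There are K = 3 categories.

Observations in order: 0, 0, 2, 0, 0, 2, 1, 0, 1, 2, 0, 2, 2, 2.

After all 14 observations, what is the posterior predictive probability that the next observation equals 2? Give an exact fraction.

80/203

obs 1: x=0 → posterior Dirichlet(7/2, 9/5, 2)
obs 2: x=0 → posterior Dirichlet(9/2, 9/5, 2)
obs 3: x=2 → posterior Dirichlet(9/2, 9/5, 3)
obs 4: x=0 → posterior Dirichlet(11/2, 9/5, 3)
obs 5: x=0 → posterior Dirichlet(13/2, 9/5, 3)
obs 6: x=2 → posterior Dirichlet(13/2, 9/5, 4)
obs 7: x=1 → posterior Dirichlet(13/2, 14/5, 4)
obs 8: x=0 → posterior Dirichlet(15/2, 14/5, 4)
obs 9: x=1 → posterior Dirichlet(15/2, 19/5, 4)
obs 10: x=2 → posterior Dirichlet(15/2, 19/5, 5)
obs 11: x=0 → posterior Dirichlet(17/2, 19/5, 5)
obs 12: x=2 → posterior Dirichlet(17/2, 19/5, 6)
obs 13: x=2 → posterior Dirichlet(17/2, 19/5, 7)
obs 14: x=2 → posterior Dirichlet(17/2, 19/5, 8)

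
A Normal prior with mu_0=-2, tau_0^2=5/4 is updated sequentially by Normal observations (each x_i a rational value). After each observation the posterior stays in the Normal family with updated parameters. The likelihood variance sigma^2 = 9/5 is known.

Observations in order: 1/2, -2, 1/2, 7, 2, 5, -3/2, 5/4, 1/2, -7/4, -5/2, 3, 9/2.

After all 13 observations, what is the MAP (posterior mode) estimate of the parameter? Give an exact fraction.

681/722

obs 1: x=1/2 → posterior Normal(-119/122, 45/61)
obs 2: x=-2 → posterior Normal(-219/172, 45/86)
obs 3: x=1/2 → posterior Normal(-97/111, 15/37)
obs 4: x=7 → posterior Normal(39/68, 45/136)
obs 5: x=2 → posterior Normal(128/161, 45/161)
obs 6: x=5 → posterior Normal(253/186, 15/62)
obs 7: x=-3/2 → posterior Normal(431/422, 45/211)
obs 8: x=5/4 → posterior Normal(987/944, 45/236)
obs 9: x=1/2 → posterior Normal(1037/1044, 5/29)
obs 10: x=-7/4 → posterior Normal(431/572, 45/286)
obs 11: x=-5/2 → posterior Normal(153/311, 45/311)
obs 12: x=3 → posterior Normal(19/28, 15/112)
obs 13: x=9/2 → posterior Normal(681/722, 45/361)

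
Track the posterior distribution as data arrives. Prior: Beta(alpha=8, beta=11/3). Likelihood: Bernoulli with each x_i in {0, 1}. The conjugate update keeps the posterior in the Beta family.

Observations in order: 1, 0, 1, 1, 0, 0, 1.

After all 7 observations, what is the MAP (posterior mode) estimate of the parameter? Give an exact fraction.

obs 1: x=1 → posterior Beta(9, 11/3)
obs 2: x=0 → posterior Beta(9, 14/3)
obs 3: x=1 → posterior Beta(10, 14/3)
obs 4: x=1 → posterior Beta(11, 14/3)
obs 5: x=0 → posterior Beta(11, 17/3)
obs 6: x=0 → posterior Beta(11, 20/3)
obs 7: x=1 → posterior Beta(12, 20/3)

33/50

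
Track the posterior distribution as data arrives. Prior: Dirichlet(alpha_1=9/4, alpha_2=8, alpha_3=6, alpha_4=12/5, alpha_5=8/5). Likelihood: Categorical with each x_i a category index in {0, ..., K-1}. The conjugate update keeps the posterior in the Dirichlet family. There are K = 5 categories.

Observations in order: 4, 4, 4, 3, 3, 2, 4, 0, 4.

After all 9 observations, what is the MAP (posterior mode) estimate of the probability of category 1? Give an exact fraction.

obs 1: x=4 → posterior Dirichlet(9/4, 8, 6, 12/5, 13/5)
obs 2: x=4 → posterior Dirichlet(9/4, 8, 6, 12/5, 18/5)
obs 3: x=4 → posterior Dirichlet(9/4, 8, 6, 12/5, 23/5)
obs 4: x=3 → posterior Dirichlet(9/4, 8, 6, 17/5, 23/5)
obs 5: x=3 → posterior Dirichlet(9/4, 8, 6, 22/5, 23/5)
obs 6: x=2 → posterior Dirichlet(9/4, 8, 7, 22/5, 23/5)
obs 7: x=4 → posterior Dirichlet(9/4, 8, 7, 22/5, 28/5)
obs 8: x=0 → posterior Dirichlet(13/4, 8, 7, 22/5, 28/5)
obs 9: x=4 → posterior Dirichlet(13/4, 8, 7, 22/5, 33/5)

28/97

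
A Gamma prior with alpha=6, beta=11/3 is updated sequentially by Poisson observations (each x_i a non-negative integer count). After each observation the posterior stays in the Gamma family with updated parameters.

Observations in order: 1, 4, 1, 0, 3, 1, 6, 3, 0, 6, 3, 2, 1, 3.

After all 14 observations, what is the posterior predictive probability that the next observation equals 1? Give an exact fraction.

obs 1: x=1 → posterior Gamma(7, 14/3)
obs 2: x=4 → posterior Gamma(11, 17/3)
obs 3: x=1 → posterior Gamma(12, 20/3)
obs 4: x=0 → posterior Gamma(12, 23/3)
obs 5: x=3 → posterior Gamma(15, 26/3)
obs 6: x=1 → posterior Gamma(16, 29/3)
obs 7: x=6 → posterior Gamma(22, 32/3)
obs 8: x=3 → posterior Gamma(25, 35/3)
obs 9: x=0 → posterior Gamma(25, 38/3)
obs 10: x=6 → posterior Gamma(31, 41/3)
obs 11: x=3 → posterior Gamma(34, 44/3)
obs 12: x=2 → posterior Gamma(36, 47/3)
obs 13: x=1 → posterior Gamma(37, 50/3)
obs 14: x=3 → posterior Gamma(40, 53/3)

14032208951620177545027020444592184245369920310656890347388403632692015/59240555227874744838232115415439404646973712707889965934890194705580032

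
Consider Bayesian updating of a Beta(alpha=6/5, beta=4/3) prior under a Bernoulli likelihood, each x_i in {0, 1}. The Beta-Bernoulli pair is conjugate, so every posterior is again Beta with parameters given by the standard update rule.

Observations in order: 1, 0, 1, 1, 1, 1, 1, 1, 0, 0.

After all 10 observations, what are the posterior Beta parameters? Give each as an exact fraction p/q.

alpha=41/5, beta=13/3

obs 1: x=1 → posterior Beta(11/5, 4/3)
obs 2: x=0 → posterior Beta(11/5, 7/3)
obs 3: x=1 → posterior Beta(16/5, 7/3)
obs 4: x=1 → posterior Beta(21/5, 7/3)
obs 5: x=1 → posterior Beta(26/5, 7/3)
obs 6: x=1 → posterior Beta(31/5, 7/3)
obs 7: x=1 → posterior Beta(36/5, 7/3)
obs 8: x=1 → posterior Beta(41/5, 7/3)
obs 9: x=0 → posterior Beta(41/5, 10/3)
obs 10: x=0 → posterior Beta(41/5, 13/3)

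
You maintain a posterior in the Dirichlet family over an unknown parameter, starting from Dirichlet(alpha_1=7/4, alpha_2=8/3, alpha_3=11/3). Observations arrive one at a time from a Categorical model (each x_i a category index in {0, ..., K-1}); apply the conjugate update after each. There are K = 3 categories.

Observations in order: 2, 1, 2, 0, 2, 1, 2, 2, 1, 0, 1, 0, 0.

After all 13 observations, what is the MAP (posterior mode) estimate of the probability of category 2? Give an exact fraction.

obs 1: x=2 → posterior Dirichlet(7/4, 8/3, 14/3)
obs 2: x=1 → posterior Dirichlet(7/4, 11/3, 14/3)
obs 3: x=2 → posterior Dirichlet(7/4, 11/3, 17/3)
obs 4: x=0 → posterior Dirichlet(11/4, 11/3, 17/3)
obs 5: x=2 → posterior Dirichlet(11/4, 11/3, 20/3)
obs 6: x=1 → posterior Dirichlet(11/4, 14/3, 20/3)
obs 7: x=2 → posterior Dirichlet(11/4, 14/3, 23/3)
obs 8: x=2 → posterior Dirichlet(11/4, 14/3, 26/3)
obs 9: x=1 → posterior Dirichlet(11/4, 17/3, 26/3)
obs 10: x=0 → posterior Dirichlet(15/4, 17/3, 26/3)
obs 11: x=1 → posterior Dirichlet(15/4, 20/3, 26/3)
obs 12: x=0 → posterior Dirichlet(19/4, 20/3, 26/3)
obs 13: x=0 → posterior Dirichlet(23/4, 20/3, 26/3)

92/217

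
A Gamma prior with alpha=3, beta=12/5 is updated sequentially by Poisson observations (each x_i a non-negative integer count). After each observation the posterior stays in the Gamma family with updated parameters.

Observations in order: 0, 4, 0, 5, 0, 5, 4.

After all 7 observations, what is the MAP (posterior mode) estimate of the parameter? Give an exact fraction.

100/47

obs 1: x=0 → posterior Gamma(3, 17/5)
obs 2: x=4 → posterior Gamma(7, 22/5)
obs 3: x=0 → posterior Gamma(7, 27/5)
obs 4: x=5 → posterior Gamma(12, 32/5)
obs 5: x=0 → posterior Gamma(12, 37/5)
obs 6: x=5 → posterior Gamma(17, 42/5)
obs 7: x=4 → posterior Gamma(21, 47/5)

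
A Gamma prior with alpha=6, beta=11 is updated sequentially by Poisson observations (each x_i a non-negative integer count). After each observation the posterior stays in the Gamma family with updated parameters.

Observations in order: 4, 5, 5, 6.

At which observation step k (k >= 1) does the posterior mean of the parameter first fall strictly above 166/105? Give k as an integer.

obs 1: x=4 → posterior Gamma(10, 12)
obs 2: x=5 → posterior Gamma(15, 13)
obs 3: x=5 → posterior Gamma(20, 14)
obs 4: x=6 → posterior Gamma(26, 15)

k = 4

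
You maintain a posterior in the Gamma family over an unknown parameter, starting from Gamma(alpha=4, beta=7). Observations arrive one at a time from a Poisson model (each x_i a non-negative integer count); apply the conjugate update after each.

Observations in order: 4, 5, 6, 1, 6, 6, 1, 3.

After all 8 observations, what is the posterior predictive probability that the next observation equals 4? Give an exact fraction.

obs 1: x=4 → posterior Gamma(8, 8)
obs 2: x=5 → posterior Gamma(13, 9)
obs 3: x=6 → posterior Gamma(19, 10)
obs 4: x=1 → posterior Gamma(20, 11)
obs 5: x=6 → posterior Gamma(26, 12)
obs 6: x=6 → posterior Gamma(32, 13)
obs 7: x=1 → posterior Gamma(33, 14)
obs 8: x=3 → posterior Gamma(36, 15)

179649706810792481721306103281676769256591796875/1461501637330902918203684832716283019655932542976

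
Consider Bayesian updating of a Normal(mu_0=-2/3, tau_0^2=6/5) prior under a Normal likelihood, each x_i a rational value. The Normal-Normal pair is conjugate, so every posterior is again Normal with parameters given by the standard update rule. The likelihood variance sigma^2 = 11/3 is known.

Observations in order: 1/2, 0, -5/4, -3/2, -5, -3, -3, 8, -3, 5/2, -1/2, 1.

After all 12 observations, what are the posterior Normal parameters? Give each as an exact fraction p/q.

mu_0=-787/1626, tau_0^2=66/271

obs 1: x=1/2 → posterior Normal(-83/219, 66/73)
obs 2: x=0 → posterior Normal(-83/273, 66/91)
obs 3: x=-5/4 → posterior Normal(-301/654, 66/109)
obs 4: x=-3/2 → posterior Normal(-463/762, 66/127)
obs 5: x=-5 → posterior Normal(-1003/870, 66/145)
obs 6: x=-3 → posterior Normal(-1327/978, 66/163)
obs 7: x=-3 → posterior Normal(-1651/1086, 66/181)
obs 8: x=8 → posterior Normal(-787/1194, 66/199)
obs 9: x=-3 → posterior Normal(-1111/1302, 66/217)
obs 10: x=5/2 → posterior Normal(-841/1410, 66/235)
obs 11: x=-1/2 → posterior Normal(-895/1518, 6/23)
obs 12: x=1 → posterior Normal(-787/1626, 66/271)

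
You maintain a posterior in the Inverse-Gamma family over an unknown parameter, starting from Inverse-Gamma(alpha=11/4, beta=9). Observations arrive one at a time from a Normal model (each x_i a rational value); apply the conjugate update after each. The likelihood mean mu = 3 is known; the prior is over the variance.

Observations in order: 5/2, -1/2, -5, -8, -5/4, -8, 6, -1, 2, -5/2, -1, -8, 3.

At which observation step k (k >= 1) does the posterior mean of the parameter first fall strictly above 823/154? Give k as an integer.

k = 2

obs 1: x=5/2 → posterior Inverse-Gamma(13/4, 73/8)
obs 2: x=-1/2 → posterior Inverse-Gamma(15/4, 61/4)
obs 3: x=-5 → posterior Inverse-Gamma(17/4, 189/4)
obs 4: x=-8 → posterior Inverse-Gamma(19/4, 431/4)
obs 5: x=-5/4 → posterior Inverse-Gamma(21/4, 3737/32)
obs 6: x=-8 → posterior Inverse-Gamma(23/4, 5673/32)
obs 7: x=6 → posterior Inverse-Gamma(25/4, 5817/32)
obs 8: x=-1 → posterior Inverse-Gamma(27/4, 6073/32)
obs 9: x=2 → posterior Inverse-Gamma(29/4, 6089/32)
obs 10: x=-5/2 → posterior Inverse-Gamma(31/4, 6573/32)
obs 11: x=-1 → posterior Inverse-Gamma(33/4, 6829/32)
obs 12: x=-8 → posterior Inverse-Gamma(35/4, 8765/32)
obs 13: x=3 → posterior Inverse-Gamma(37/4, 8765/32)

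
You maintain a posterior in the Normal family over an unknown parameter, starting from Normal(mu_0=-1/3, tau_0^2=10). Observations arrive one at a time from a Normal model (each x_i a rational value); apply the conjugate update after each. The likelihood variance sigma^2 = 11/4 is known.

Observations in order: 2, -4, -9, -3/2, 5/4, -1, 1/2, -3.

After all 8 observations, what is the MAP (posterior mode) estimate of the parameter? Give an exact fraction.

-1781/993

obs 1: x=2 → posterior Normal(229/153, 110/51)
obs 2: x=-4 → posterior Normal(-251/273, 110/91)
obs 3: x=-9 → posterior Normal(-1331/393, 110/131)
obs 4: x=-3/2 → posterior Normal(-1511/513, 110/171)
obs 5: x=5/4 → posterior Normal(-1361/633, 110/211)
obs 6: x=-1 → posterior Normal(-1481/753, 110/251)
obs 7: x=1/2 → posterior Normal(-1421/873, 110/291)
obs 8: x=-3 → posterior Normal(-1781/993, 110/331)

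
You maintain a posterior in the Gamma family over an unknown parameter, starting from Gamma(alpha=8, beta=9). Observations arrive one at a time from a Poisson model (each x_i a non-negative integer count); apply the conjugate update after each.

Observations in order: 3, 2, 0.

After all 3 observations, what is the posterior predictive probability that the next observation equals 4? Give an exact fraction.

14979048753070080/665416609183179841

obs 1: x=3 → posterior Gamma(11, 10)
obs 2: x=2 → posterior Gamma(13, 11)
obs 3: x=0 → posterior Gamma(13, 12)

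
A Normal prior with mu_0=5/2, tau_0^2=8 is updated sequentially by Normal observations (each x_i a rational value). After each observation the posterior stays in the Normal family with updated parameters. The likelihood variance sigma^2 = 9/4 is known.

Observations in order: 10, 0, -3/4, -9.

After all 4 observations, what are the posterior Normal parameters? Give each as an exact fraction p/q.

mu_0=61/274, tau_0^2=72/137

obs 1: x=10 → posterior Normal(685/82, 72/41)
obs 2: x=0 → posterior Normal(685/146, 72/73)
obs 3: x=-3/4 → posterior Normal(91/30, 24/35)
obs 4: x=-9 → posterior Normal(61/274, 72/137)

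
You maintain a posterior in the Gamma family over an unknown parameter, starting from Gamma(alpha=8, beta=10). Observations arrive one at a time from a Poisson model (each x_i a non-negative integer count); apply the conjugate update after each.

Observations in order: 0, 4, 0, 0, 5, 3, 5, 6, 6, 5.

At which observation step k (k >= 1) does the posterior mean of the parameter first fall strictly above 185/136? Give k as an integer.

obs 1: x=0 → posterior Gamma(8, 11)
obs 2: x=4 → posterior Gamma(12, 12)
obs 3: x=0 → posterior Gamma(12, 13)
obs 4: x=0 → posterior Gamma(12, 14)
obs 5: x=5 → posterior Gamma(17, 15)
obs 6: x=3 → posterior Gamma(20, 16)
obs 7: x=5 → posterior Gamma(25, 17)
obs 8: x=6 → posterior Gamma(31, 18)
obs 9: x=6 → posterior Gamma(37, 19)
obs 10: x=5 → posterior Gamma(42, 20)

k = 7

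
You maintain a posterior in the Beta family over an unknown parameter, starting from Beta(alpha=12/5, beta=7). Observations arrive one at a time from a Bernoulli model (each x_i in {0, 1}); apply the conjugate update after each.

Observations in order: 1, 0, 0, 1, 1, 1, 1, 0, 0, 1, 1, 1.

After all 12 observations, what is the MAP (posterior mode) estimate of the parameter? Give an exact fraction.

47/97

obs 1: x=1 → posterior Beta(17/5, 7)
obs 2: x=0 → posterior Beta(17/5, 8)
obs 3: x=0 → posterior Beta(17/5, 9)
obs 4: x=1 → posterior Beta(22/5, 9)
obs 5: x=1 → posterior Beta(27/5, 9)
obs 6: x=1 → posterior Beta(32/5, 9)
obs 7: x=1 → posterior Beta(37/5, 9)
obs 8: x=0 → posterior Beta(37/5, 10)
obs 9: x=0 → posterior Beta(37/5, 11)
obs 10: x=1 → posterior Beta(42/5, 11)
obs 11: x=1 → posterior Beta(47/5, 11)
obs 12: x=1 → posterior Beta(52/5, 11)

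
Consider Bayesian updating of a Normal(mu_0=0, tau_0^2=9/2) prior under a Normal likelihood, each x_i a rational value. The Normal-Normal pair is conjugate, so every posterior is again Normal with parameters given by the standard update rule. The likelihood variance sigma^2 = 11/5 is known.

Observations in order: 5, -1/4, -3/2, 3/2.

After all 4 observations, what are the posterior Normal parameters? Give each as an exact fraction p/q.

obs 1: x=5 → posterior Normal(225/67, 99/67)
obs 2: x=-1/4 → posterior Normal(855/448, 99/112)
obs 3: x=-3/2 → posterior Normal(585/628, 99/157)
obs 4: x=3/2 → posterior Normal(855/808, 99/202)

mu_0=855/808, tau_0^2=99/202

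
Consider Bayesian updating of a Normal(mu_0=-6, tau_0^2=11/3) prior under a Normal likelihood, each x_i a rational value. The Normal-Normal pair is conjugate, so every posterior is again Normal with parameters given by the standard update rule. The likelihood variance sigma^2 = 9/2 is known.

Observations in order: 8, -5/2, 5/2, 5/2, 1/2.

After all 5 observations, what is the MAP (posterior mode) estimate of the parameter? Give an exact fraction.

80/137

obs 1: x=8 → posterior Normal(2/7, 99/49)
obs 2: x=-5/2 → posterior Normal(-41/71, 99/71)
obs 3: x=5/2 → posterior Normal(14/93, 33/31)
obs 4: x=5/2 → posterior Normal(3/5, 99/115)
obs 5: x=1/2 → posterior Normal(80/137, 99/137)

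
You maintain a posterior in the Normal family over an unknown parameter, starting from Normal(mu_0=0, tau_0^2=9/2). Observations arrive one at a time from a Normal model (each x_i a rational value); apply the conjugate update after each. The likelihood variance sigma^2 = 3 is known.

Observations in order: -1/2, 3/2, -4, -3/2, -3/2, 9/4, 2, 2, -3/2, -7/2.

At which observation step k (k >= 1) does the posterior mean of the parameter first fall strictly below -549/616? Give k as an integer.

obs 1: x=-1/2 → posterior Normal(-3/10, 9/5)
obs 2: x=3/2 → posterior Normal(3/8, 9/8)
obs 3: x=-4 → posterior Normal(-9/11, 9/11)
obs 4: x=-3/2 → posterior Normal(-27/28, 9/14)
obs 5: x=-3/2 → posterior Normal(-18/17, 9/17)
obs 6: x=9/4 → posterior Normal(-9/16, 9/20)
obs 7: x=2 → posterior Normal(-21/92, 9/23)
obs 8: x=2 → posterior Normal(3/104, 9/26)
obs 9: x=-3/2 → posterior Normal(-15/116, 9/29)
obs 10: x=-7/2 → posterior Normal(-57/128, 9/32)

k = 4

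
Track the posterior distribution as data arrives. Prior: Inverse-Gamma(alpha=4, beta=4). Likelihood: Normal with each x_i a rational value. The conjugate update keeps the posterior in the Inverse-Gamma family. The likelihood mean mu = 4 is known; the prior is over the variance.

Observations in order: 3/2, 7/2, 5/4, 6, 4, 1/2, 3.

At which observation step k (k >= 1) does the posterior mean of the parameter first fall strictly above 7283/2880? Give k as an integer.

obs 1: x=3/2 → posterior Inverse-Gamma(9/2, 57/8)
obs 2: x=7/2 → posterior Inverse-Gamma(5, 29/4)
obs 3: x=5/4 → posterior Inverse-Gamma(11/2, 353/32)
obs 4: x=6 → posterior Inverse-Gamma(6, 417/32)
obs 5: x=4 → posterior Inverse-Gamma(13/2, 417/32)
obs 6: x=1/2 → posterior Inverse-Gamma(7, 613/32)
obs 7: x=3 → posterior Inverse-Gamma(15/2, 629/32)

k = 4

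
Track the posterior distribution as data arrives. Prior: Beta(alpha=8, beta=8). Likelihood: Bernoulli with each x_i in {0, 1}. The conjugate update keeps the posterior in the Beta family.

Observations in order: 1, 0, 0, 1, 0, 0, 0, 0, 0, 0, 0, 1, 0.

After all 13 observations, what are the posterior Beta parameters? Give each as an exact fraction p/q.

obs 1: x=1 → posterior Beta(9, 8)
obs 2: x=0 → posterior Beta(9, 9)
obs 3: x=0 → posterior Beta(9, 10)
obs 4: x=1 → posterior Beta(10, 10)
obs 5: x=0 → posterior Beta(10, 11)
obs 6: x=0 → posterior Beta(10, 12)
obs 7: x=0 → posterior Beta(10, 13)
obs 8: x=0 → posterior Beta(10, 14)
obs 9: x=0 → posterior Beta(10, 15)
obs 10: x=0 → posterior Beta(10, 16)
obs 11: x=0 → posterior Beta(10, 17)
obs 12: x=1 → posterior Beta(11, 17)
obs 13: x=0 → posterior Beta(11, 18)

alpha=11, beta=18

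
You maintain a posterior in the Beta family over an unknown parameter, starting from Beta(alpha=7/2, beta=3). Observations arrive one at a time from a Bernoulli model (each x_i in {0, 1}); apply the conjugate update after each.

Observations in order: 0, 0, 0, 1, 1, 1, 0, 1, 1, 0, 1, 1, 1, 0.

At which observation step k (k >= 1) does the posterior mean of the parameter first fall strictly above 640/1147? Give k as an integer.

obs 1: x=0 → posterior Beta(7/2, 4)
obs 2: x=0 → posterior Beta(7/2, 5)
obs 3: x=0 → posterior Beta(7/2, 6)
obs 4: x=1 → posterior Beta(9/2, 6)
obs 5: x=1 → posterior Beta(11/2, 6)
obs 6: x=1 → posterior Beta(13/2, 6)
obs 7: x=0 → posterior Beta(13/2, 7)
obs 8: x=1 → posterior Beta(15/2, 7)
obs 9: x=1 → posterior Beta(17/2, 7)
obs 10: x=0 → posterior Beta(17/2, 8)
obs 11: x=1 → posterior Beta(19/2, 8)
obs 12: x=1 → posterior Beta(21/2, 8)
obs 13: x=1 → posterior Beta(23/2, 8)
obs 14: x=0 → posterior Beta(23/2, 9)

k = 12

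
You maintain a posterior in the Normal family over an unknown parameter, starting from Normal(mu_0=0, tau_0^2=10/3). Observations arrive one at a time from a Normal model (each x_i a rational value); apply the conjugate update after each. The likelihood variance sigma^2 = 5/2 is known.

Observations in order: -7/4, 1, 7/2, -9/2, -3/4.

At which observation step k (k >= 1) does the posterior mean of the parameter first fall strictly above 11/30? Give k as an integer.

obs 1: x=-7/4 → posterior Normal(-1, 10/7)
obs 2: x=1 → posterior Normal(-3/11, 10/11)
obs 3: x=7/2 → posterior Normal(11/15, 2/3)
obs 4: x=-9/2 → posterior Normal(-7/19, 10/19)
obs 5: x=-3/4 → posterior Normal(-10/23, 10/23)

k = 3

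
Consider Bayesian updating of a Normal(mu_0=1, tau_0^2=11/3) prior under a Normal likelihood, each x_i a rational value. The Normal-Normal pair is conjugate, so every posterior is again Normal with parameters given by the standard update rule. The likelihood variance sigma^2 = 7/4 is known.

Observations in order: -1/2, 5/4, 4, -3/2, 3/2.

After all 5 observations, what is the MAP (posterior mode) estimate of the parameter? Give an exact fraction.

obs 1: x=-1/2 → posterior Normal(-1/65, 77/65)
obs 2: x=5/4 → posterior Normal(54/109, 77/109)
obs 3: x=4 → posterior Normal(230/153, 77/153)
obs 4: x=-3/2 → posterior Normal(164/197, 77/197)
obs 5: x=3/2 → posterior Normal(230/241, 77/241)

230/241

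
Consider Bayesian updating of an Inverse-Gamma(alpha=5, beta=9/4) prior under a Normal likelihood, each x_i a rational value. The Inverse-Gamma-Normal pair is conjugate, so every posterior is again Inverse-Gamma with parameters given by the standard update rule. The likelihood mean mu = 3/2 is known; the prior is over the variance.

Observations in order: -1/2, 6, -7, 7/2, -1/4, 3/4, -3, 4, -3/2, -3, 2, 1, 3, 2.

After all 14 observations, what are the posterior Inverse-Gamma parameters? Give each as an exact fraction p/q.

obs 1: x=-1/2 → posterior Inverse-Gamma(11/2, 17/4)
obs 2: x=6 → posterior Inverse-Gamma(6, 115/8)
obs 3: x=-7 → posterior Inverse-Gamma(13/2, 101/2)
obs 4: x=7/2 → posterior Inverse-Gamma(7, 105/2)
obs 5: x=-1/4 → posterior Inverse-Gamma(15/2, 1729/32)
obs 6: x=3/4 → posterior Inverse-Gamma(8, 869/16)
obs 7: x=-3 → posterior Inverse-Gamma(17/2, 1031/16)
obs 8: x=4 → posterior Inverse-Gamma(9, 1081/16)
obs 9: x=-3/2 → posterior Inverse-Gamma(19/2, 1153/16)
obs 10: x=-3 → posterior Inverse-Gamma(10, 1315/16)
obs 11: x=2 → posterior Inverse-Gamma(21/2, 1317/16)
obs 12: x=1 → posterior Inverse-Gamma(11, 1319/16)
obs 13: x=3 → posterior Inverse-Gamma(23/2, 1337/16)
obs 14: x=2 → posterior Inverse-Gamma(12, 1339/16)

alpha=12, beta=1339/16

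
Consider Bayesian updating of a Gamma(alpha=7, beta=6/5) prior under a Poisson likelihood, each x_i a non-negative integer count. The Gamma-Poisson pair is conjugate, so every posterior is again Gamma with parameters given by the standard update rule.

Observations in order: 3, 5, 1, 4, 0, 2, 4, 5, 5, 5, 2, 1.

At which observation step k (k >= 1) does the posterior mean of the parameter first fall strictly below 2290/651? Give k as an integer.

k = 5

obs 1: x=3 → posterior Gamma(10, 11/5)
obs 2: x=5 → posterior Gamma(15, 16/5)
obs 3: x=1 → posterior Gamma(16, 21/5)
obs 4: x=4 → posterior Gamma(20, 26/5)
obs 5: x=0 → posterior Gamma(20, 31/5)
obs 6: x=2 → posterior Gamma(22, 36/5)
obs 7: x=4 → posterior Gamma(26, 41/5)
obs 8: x=5 → posterior Gamma(31, 46/5)
obs 9: x=5 → posterior Gamma(36, 51/5)
obs 10: x=5 → posterior Gamma(41, 56/5)
obs 11: x=2 → posterior Gamma(43, 61/5)
obs 12: x=1 → posterior Gamma(44, 66/5)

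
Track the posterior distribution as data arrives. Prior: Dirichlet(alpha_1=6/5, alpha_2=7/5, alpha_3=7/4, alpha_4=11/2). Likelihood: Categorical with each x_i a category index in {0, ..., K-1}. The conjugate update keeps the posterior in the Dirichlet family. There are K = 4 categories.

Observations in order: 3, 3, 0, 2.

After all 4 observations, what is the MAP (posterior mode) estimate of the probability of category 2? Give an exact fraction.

35/197

obs 1: x=3 → posterior Dirichlet(6/5, 7/5, 7/4, 13/2)
obs 2: x=3 → posterior Dirichlet(6/5, 7/5, 7/4, 15/2)
obs 3: x=0 → posterior Dirichlet(11/5, 7/5, 7/4, 15/2)
obs 4: x=2 → posterior Dirichlet(11/5, 7/5, 11/4, 15/2)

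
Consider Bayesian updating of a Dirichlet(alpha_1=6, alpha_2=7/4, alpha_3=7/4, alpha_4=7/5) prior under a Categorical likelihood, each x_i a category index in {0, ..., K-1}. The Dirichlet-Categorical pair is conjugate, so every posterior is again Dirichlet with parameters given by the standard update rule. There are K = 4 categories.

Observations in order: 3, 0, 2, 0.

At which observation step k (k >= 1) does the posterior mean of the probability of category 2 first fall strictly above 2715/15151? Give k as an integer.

k = 3

obs 1: x=3 → posterior Dirichlet(6, 7/4, 7/4, 12/5)
obs 2: x=0 → posterior Dirichlet(7, 7/4, 7/4, 12/5)
obs 3: x=2 → posterior Dirichlet(7, 7/4, 11/4, 12/5)
obs 4: x=0 → posterior Dirichlet(8, 7/4, 11/4, 12/5)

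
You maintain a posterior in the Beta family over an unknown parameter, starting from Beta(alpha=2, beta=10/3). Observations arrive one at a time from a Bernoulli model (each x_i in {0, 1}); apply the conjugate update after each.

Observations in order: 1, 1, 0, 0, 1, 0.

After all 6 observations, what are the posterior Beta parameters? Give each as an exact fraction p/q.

obs 1: x=1 → posterior Beta(3, 10/3)
obs 2: x=1 → posterior Beta(4, 10/3)
obs 3: x=0 → posterior Beta(4, 13/3)
obs 4: x=0 → posterior Beta(4, 16/3)
obs 5: x=1 → posterior Beta(5, 16/3)
obs 6: x=0 → posterior Beta(5, 19/3)

alpha=5, beta=19/3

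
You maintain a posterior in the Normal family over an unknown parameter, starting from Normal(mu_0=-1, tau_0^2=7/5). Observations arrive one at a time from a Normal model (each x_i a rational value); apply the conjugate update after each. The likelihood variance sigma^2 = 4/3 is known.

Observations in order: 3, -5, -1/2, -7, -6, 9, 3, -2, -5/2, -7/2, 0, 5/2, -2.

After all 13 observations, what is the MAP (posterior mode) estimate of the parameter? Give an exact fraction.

-251/293

obs 1: x=3 → posterior Normal(43/41, 28/41)
obs 2: x=-5 → posterior Normal(-1, 14/31)
obs 3: x=-1/2 → posterior Normal(-145/166, 28/83)
obs 4: x=-7 → posterior Normal(-439/208, 7/26)
obs 5: x=-6 → posterior Normal(-691/250, 28/125)
obs 6: x=9 → posterior Normal(-313/292, 14/73)
obs 7: x=3 → posterior Normal(-187/334, 28/167)
obs 8: x=-2 → posterior Normal(-271/376, 7/47)
obs 9: x=-5/2 → posterior Normal(-188/209, 28/209)
obs 10: x=-7/2 → posterior Normal(-523/460, 14/115)
obs 11: x=0 → posterior Normal(-523/502, 28/251)
obs 12: x=5/2 → posterior Normal(-209/272, 7/68)
obs 13: x=-2 → posterior Normal(-251/293, 28/293)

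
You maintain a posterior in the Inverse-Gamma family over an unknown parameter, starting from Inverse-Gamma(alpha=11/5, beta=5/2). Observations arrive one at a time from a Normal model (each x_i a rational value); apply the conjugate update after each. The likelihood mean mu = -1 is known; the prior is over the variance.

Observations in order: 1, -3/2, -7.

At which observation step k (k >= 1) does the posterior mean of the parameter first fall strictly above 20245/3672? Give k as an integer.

obs 1: x=1 → posterior Inverse-Gamma(27/10, 9/2)
obs 2: x=-3/2 → posterior Inverse-Gamma(16/5, 37/8)
obs 3: x=-7 → posterior Inverse-Gamma(37/10, 181/8)

k = 3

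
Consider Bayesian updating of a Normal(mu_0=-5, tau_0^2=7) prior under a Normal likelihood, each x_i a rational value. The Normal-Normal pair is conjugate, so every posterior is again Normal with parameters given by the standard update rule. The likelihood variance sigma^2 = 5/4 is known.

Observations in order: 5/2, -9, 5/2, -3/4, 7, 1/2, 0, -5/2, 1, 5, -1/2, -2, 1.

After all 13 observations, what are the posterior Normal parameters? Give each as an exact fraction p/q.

mu_0=12/41, tau_0^2=35/369

obs 1: x=5/2 → posterior Normal(15/11, 35/33)
obs 2: x=-9 → posterior Normal(-207/61, 35/61)
obs 3: x=5/2 → posterior Normal(-137/89, 35/89)
obs 4: x=-3/4 → posterior Normal(-158/117, 35/117)
obs 5: x=7 → posterior Normal(38/145, 7/29)
obs 6: x=1/2 → posterior Normal(52/173, 35/173)
obs 7: x=0 → posterior Normal(52/201, 35/201)
obs 8: x=-5/2 → posterior Normal(-18/229, 35/229)
obs 9: x=1 → posterior Normal(10/257, 35/257)
obs 10: x=5 → posterior Normal(10/19, 7/57)
obs 11: x=-1/2 → posterior Normal(136/313, 35/313)
obs 12: x=-2 → posterior Normal(80/341, 35/341)
obs 13: x=1 → posterior Normal(12/41, 35/369)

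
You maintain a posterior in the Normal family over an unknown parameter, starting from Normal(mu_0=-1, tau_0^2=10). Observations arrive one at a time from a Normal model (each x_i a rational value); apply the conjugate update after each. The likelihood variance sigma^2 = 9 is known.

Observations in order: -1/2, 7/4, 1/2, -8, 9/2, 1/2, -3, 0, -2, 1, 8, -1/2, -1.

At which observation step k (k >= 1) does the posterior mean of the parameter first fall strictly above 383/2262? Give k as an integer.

k = 3

obs 1: x=-1/2 → posterior Normal(-14/19, 90/19)
obs 2: x=7/4 → posterior Normal(7/58, 90/29)
obs 3: x=1/2 → posterior Normal(17/78, 30/13)
obs 4: x=-8 → posterior Normal(-143/98, 90/49)
obs 5: x=9/2 → posterior Normal(-53/118, 90/59)
obs 6: x=1/2 → posterior Normal(-43/138, 30/23)
obs 7: x=-3 → posterior Normal(-103/158, 90/79)
obs 8: x=0 → posterior Normal(-103/178, 90/89)
obs 9: x=-2 → posterior Normal(-13/18, 10/11)
obs 10: x=1 → posterior Normal(-123/218, 90/109)
obs 11: x=8 → posterior Normal(37/238, 90/119)
obs 12: x=-1/2 → posterior Normal(9/86, 30/43)
obs 13: x=-1 → posterior Normal(7/278, 90/139)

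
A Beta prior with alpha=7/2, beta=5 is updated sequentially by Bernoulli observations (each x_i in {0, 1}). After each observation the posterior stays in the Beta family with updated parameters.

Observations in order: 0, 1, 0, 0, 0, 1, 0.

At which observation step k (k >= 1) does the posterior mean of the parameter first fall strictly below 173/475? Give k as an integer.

obs 1: x=0 → posterior Beta(7/2, 6)
obs 2: x=1 → posterior Beta(9/2, 6)
obs 3: x=0 → posterior Beta(9/2, 7)
obs 4: x=0 → posterior Beta(9/2, 8)
obs 5: x=0 → posterior Beta(9/2, 9)
obs 6: x=1 → posterior Beta(11/2, 9)
obs 7: x=0 → posterior Beta(11/2, 10)

k = 4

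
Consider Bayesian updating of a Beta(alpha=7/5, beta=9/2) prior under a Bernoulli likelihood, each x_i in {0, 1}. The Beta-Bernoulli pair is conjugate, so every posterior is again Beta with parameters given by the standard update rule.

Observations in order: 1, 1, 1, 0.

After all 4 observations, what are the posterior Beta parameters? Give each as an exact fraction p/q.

obs 1: x=1 → posterior Beta(12/5, 9/2)
obs 2: x=1 → posterior Beta(17/5, 9/2)
obs 3: x=1 → posterior Beta(22/5, 9/2)
obs 4: x=0 → posterior Beta(22/5, 11/2)

alpha=22/5, beta=11/2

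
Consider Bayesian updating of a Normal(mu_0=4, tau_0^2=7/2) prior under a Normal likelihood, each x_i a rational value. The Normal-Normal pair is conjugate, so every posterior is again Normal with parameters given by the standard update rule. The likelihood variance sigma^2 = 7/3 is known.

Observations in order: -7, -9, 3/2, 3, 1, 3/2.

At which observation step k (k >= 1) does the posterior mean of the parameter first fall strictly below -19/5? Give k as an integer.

obs 1: x=-7 → posterior Normal(-13/5, 7/5)
obs 2: x=-9 → posterior Normal(-5, 7/8)
obs 3: x=3/2 → posterior Normal(-71/22, 7/11)
obs 4: x=3 → posterior Normal(-53/28, 1/2)
obs 5: x=1 → posterior Normal(-47/34, 7/17)
obs 6: x=3/2 → posterior Normal(-19/20, 7/20)

k = 2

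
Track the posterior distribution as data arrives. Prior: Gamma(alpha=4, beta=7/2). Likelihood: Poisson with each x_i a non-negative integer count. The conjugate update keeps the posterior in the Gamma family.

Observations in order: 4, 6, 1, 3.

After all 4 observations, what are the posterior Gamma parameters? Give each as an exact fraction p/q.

obs 1: x=4 → posterior Gamma(8, 9/2)
obs 2: x=6 → posterior Gamma(14, 11/2)
obs 3: x=1 → posterior Gamma(15, 13/2)
obs 4: x=3 → posterior Gamma(18, 15/2)

alpha=18, beta=15/2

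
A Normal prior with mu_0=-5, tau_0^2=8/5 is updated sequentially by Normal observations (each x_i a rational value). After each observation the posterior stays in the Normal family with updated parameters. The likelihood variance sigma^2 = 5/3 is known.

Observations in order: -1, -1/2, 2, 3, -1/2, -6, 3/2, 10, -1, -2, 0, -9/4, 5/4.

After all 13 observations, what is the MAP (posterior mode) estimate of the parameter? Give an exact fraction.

obs 1: x=-1 → posterior Normal(-149/49, 40/49)
obs 2: x=-1/2 → posterior Normal(-161/73, 40/73)
obs 3: x=2 → posterior Normal(-113/97, 40/97)
obs 4: x=3 → posterior Normal(-41/121, 40/121)
obs 5: x=-1/2 → posterior Normal(-53/145, 8/29)
obs 6: x=-6 → posterior Normal(-197/169, 40/169)
obs 7: x=3/2 → posterior Normal(-161/193, 40/193)
obs 8: x=10 → posterior Normal(79/217, 40/217)
obs 9: x=-1 → posterior Normal(55/241, 40/241)
obs 10: x=-2 → posterior Normal(7/265, 8/53)
obs 11: x=0 → posterior Normal(7/289, 40/289)
obs 12: x=-9/4 → posterior Normal(-47/313, 40/313)
obs 13: x=5/4 → posterior Normal(-17/337, 40/337)

-17/337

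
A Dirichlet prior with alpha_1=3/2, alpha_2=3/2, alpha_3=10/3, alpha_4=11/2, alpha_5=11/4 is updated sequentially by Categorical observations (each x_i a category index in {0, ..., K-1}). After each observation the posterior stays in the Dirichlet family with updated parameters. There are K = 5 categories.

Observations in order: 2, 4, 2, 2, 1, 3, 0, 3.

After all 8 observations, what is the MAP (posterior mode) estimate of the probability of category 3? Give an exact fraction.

78/211

obs 1: x=2 → posterior Dirichlet(3/2, 3/2, 13/3, 11/2, 11/4)
obs 2: x=4 → posterior Dirichlet(3/2, 3/2, 13/3, 11/2, 15/4)
obs 3: x=2 → posterior Dirichlet(3/2, 3/2, 16/3, 11/2, 15/4)
obs 4: x=2 → posterior Dirichlet(3/2, 3/2, 19/3, 11/2, 15/4)
obs 5: x=1 → posterior Dirichlet(3/2, 5/2, 19/3, 11/2, 15/4)
obs 6: x=3 → posterior Dirichlet(3/2, 5/2, 19/3, 13/2, 15/4)
obs 7: x=0 → posterior Dirichlet(5/2, 5/2, 19/3, 13/2, 15/4)
obs 8: x=3 → posterior Dirichlet(5/2, 5/2, 19/3, 15/2, 15/4)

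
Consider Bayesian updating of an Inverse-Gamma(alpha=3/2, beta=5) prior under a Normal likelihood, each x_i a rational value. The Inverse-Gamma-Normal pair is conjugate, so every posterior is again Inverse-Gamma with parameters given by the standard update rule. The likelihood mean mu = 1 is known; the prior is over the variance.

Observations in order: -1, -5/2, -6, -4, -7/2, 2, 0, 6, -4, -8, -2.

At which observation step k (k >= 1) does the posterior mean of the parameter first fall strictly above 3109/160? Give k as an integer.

k = 4

obs 1: x=-1 → posterior Inverse-Gamma(2, 7)
obs 2: x=-5/2 → posterior Inverse-Gamma(5/2, 105/8)
obs 3: x=-6 → posterior Inverse-Gamma(3, 301/8)
obs 4: x=-4 → posterior Inverse-Gamma(7/2, 401/8)
obs 5: x=-7/2 → posterior Inverse-Gamma(4, 241/4)
obs 6: x=2 → posterior Inverse-Gamma(9/2, 243/4)
obs 7: x=0 → posterior Inverse-Gamma(5, 245/4)
obs 8: x=6 → posterior Inverse-Gamma(11/2, 295/4)
obs 9: x=-4 → posterior Inverse-Gamma(6, 345/4)
obs 10: x=-8 → posterior Inverse-Gamma(13/2, 507/4)
obs 11: x=-2 → posterior Inverse-Gamma(7, 525/4)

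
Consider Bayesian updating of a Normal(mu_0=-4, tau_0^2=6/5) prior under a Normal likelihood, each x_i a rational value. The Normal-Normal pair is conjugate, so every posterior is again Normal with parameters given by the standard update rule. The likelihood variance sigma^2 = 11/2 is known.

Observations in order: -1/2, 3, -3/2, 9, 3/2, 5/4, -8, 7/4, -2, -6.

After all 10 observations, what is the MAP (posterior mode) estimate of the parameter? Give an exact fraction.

obs 1: x=-1/2 → posterior Normal(-226/67, 66/67)
obs 2: x=3 → posterior Normal(-190/79, 66/79)
obs 3: x=-3/2 → posterior Normal(-16/7, 66/91)
obs 4: x=9 → posterior Normal(-100/103, 66/103)
obs 5: x=3/2 → posterior Normal(-82/115, 66/115)
obs 6: x=5/4 → posterior Normal(-67/127, 66/127)
obs 7: x=-8 → posterior Normal(-163/139, 66/139)
obs 8: x=7/4 → posterior Normal(-142/151, 66/151)
obs 9: x=-2 → posterior Normal(-166/163, 66/163)
obs 10: x=-6 → posterior Normal(-34/25, 66/175)

-34/25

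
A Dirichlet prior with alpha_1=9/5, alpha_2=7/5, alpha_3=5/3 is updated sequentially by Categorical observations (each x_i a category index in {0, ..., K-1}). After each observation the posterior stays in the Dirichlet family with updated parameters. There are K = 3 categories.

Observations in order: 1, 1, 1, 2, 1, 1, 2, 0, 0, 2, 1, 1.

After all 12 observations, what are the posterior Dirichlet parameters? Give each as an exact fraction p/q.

obs 1: x=1 → posterior Dirichlet(9/5, 12/5, 5/3)
obs 2: x=1 → posterior Dirichlet(9/5, 17/5, 5/3)
obs 3: x=1 → posterior Dirichlet(9/5, 22/5, 5/3)
obs 4: x=2 → posterior Dirichlet(9/5, 22/5, 8/3)
obs 5: x=1 → posterior Dirichlet(9/5, 27/5, 8/3)
obs 6: x=1 → posterior Dirichlet(9/5, 32/5, 8/3)
obs 7: x=2 → posterior Dirichlet(9/5, 32/5, 11/3)
obs 8: x=0 → posterior Dirichlet(14/5, 32/5, 11/3)
obs 9: x=0 → posterior Dirichlet(19/5, 32/5, 11/3)
obs 10: x=2 → posterior Dirichlet(19/5, 32/5, 14/3)
obs 11: x=1 → posterior Dirichlet(19/5, 37/5, 14/3)
obs 12: x=1 → posterior Dirichlet(19/5, 42/5, 14/3)

alpha_1=19/5, alpha_2=42/5, alpha_3=14/3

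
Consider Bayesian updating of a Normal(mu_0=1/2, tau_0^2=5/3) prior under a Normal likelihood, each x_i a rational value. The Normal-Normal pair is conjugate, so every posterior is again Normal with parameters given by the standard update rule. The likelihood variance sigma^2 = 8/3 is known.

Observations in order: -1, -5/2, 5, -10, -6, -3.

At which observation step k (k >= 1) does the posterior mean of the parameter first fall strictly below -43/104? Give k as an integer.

k = 2

obs 1: x=-1 → posterior Normal(-1/13, 40/39)
obs 2: x=-5/2 → posterior Normal(-3/4, 20/27)
obs 3: x=5 → posterior Normal(1/2, 40/69)
obs 4: x=-10 → posterior Normal(-11/8, 10/21)
obs 5: x=-6 → posterior Normal(-137/66, 40/99)
obs 6: x=-3 → posterior Normal(-167/76, 20/57)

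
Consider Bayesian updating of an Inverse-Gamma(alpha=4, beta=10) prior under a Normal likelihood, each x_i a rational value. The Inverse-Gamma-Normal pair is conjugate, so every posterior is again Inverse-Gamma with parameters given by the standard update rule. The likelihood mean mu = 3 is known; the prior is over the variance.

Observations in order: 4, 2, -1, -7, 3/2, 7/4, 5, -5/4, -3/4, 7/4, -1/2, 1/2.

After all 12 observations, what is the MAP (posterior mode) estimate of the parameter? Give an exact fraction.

9

obs 1: x=4 → posterior Inverse-Gamma(9/2, 21/2)
obs 2: x=2 → posterior Inverse-Gamma(5, 11)
obs 3: x=-1 → posterior Inverse-Gamma(11/2, 19)
obs 4: x=-7 → posterior Inverse-Gamma(6, 69)
obs 5: x=3/2 → posterior Inverse-Gamma(13/2, 561/8)
obs 6: x=7/4 → posterior Inverse-Gamma(7, 2269/32)
obs 7: x=5 → posterior Inverse-Gamma(15/2, 2333/32)
obs 8: x=-5/4 → posterior Inverse-Gamma(8, 1311/16)
obs 9: x=-3/4 → posterior Inverse-Gamma(17/2, 2847/32)
obs 10: x=7/4 → posterior Inverse-Gamma(9, 359/4)
obs 11: x=-1/2 → posterior Inverse-Gamma(19/2, 767/8)
obs 12: x=1/2 → posterior Inverse-Gamma(10, 99)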